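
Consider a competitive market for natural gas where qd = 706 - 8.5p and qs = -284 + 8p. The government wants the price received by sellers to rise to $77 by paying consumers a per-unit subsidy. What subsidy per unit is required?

At a seller price of 77, quantity supplied is -284 + 8·77 = 332.
Buyers absorb 332 only when they pay pb with 706 − 8.5·pb = 332, i.e. pb = 44.
s = ps − pb = 77 − 44 = 33.

Required subsidy s = $33 per unit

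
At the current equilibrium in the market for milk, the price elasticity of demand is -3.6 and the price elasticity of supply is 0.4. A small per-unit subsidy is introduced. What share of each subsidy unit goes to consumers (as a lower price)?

Consumer share = 0.1

For a small subsidy around the equilibrium, the benefit split depends on the relative slopes, which at a point are proportional to the elasticities.
Buyer share = εs/(εs + |εd|) = 0.4/(0.4 + 3.6) = 0.1; seller share = |εd|/(εs + |εd|) = 0.9.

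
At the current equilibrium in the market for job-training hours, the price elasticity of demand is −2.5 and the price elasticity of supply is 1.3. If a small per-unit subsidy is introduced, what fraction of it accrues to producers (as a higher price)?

Producer share = 25/38

For a small subsidy around the equilibrium, the benefit split depends on the relative slopes, which at a point are proportional to the elasticities.
Buyer share = εs/(εs + |εd|) = 1.3/(1.3 + 2.5) = 13/38; seller share = |εd|/(εs + |εd|) = 25/38.
So producers capture 25/38 of the subsidy.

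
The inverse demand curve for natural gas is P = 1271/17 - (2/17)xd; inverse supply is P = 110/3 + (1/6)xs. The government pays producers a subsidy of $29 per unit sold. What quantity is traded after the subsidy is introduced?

Pre-subsidy: 1271/17 - (2/17)x = 110/3 + (1/6)x gives x* = 134 and P* = 59.
With the subsidy, sellers receive Ps = Pb + 29 for each unit, where Pb is the price buyers pay.
On the curves, Pb = 1271/17 - (2/17)x and Ps = 110/3 + (1/6)x; the wedge Ps − Pb = 29 gives 110/3 + (1/6)x − (1271/17 - (2/17)x) = 29, so x' = 236.
Then Pb = 1271/17 − (2/17)·236 = 47 and Ps = 110/3 + (1/6)·236 = 76.

x' = 236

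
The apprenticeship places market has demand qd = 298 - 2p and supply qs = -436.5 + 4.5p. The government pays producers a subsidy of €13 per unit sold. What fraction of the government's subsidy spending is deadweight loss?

Pre-subsidy: 298 - 2p = -436.5 + 4.5p gives p* = 113, q* = 72.
With the subsidy, sellers receive ps = pb + 13 for each unit, where pb is the price buyers pay.
Supply in terms of pb becomes qs = -436.5 + 4.5(pb + 13) = -378 + 4.5pb. Setting this equal to demand: 298 - 2pb = -378 + 4.5pb, so pb = 104.
Sellers receive ps = 104 + 13 = 117; q' = 298 − 2·104 = 90.
ΔCS = ½(72 + 90)(113 − 104) = 729; ΔPS = ½(72 + 90)(117 − 113) = 324.
Government spending = 13 × 90 = 1170.
DWL = ½ × 13 × (90 − 72) = 117; fraction = 117 / 1170 = 0.1.

DWL / government spending = 0.1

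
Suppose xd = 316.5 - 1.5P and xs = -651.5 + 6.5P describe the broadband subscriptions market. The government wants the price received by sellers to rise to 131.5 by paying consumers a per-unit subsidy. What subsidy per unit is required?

Required subsidy s = 56 per unit

At a seller price of 131.5, quantity supplied is -651.5 + 6.5·131.5 = 203.25.
Buyers absorb 203.25 only when they pay Pb with 316.5 − 1.5·Pb = 203.25, i.e. Pb = 75.5.
s = Ps − Pb = 131.5 − 75.5 = 56.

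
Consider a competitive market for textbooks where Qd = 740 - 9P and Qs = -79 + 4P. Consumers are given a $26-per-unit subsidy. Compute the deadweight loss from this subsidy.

Pre-subsidy: 740 - 9P = -79 + 4P gives P* = 63, Q* = 173.
With the rebate, buyers effectively pay Pb = Ps − 26, where Ps is the price sellers receive.
Demand in terms of Ps becomes Qd = 740 − 9(Ps − 26) = 974 - 9Ps. Setting this equal to supply: 974 - 9Ps = -79 + 4Ps, so Ps = 81.
Buyers pay Pb = 81 − 26 = 55; Q' = -79 + 4·81 = 245.
The subsidy expands output by 245 − 173 = 72 past the efficient level; on those units the gap between marginal cost and willingness to pay runs from 0 up to 26.
DWL = ½ × 26 × 72 = 936.

Deadweight loss = $936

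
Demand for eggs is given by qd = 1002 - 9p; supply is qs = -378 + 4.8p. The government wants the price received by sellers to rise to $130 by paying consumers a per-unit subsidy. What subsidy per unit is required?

At a seller price of 130, quantity supplied is -378 + 4.8·130 = 246.
Buyers absorb 246 only when they pay pb with 1002 − 9·pb = 246, i.e. pb = 84.
s = ps − pb = 130 − 84 = 46.

Required subsidy s = $46 per unit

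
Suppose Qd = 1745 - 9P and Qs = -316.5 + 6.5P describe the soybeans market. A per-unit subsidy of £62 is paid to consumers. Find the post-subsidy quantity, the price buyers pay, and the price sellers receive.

Q' = 782; buyers pay £107; sellers receive £169

Pre-subsidy: 1745 - 9P = -316.5 + 6.5P gives P* = 133, Q* = 548.
With the rebate, buyers effectively pay Pb = Ps − 62, where Ps is the price sellers receive.
Demand in terms of Ps becomes Qd = 1745 − 9(Ps − 62) = 2303 - 9Ps. Setting this equal to supply: 2303 - 9Ps = -316.5 + 6.5Ps, so Ps = 169.
Buyers pay Pb = 169 − 62 = 107; Q' = -316.5 + 6.5·169 = 782.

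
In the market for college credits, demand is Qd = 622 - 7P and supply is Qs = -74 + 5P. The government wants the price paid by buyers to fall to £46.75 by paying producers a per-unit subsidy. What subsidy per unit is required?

Required subsidy s = £27 per unit

At a buyer price of 46.75, quantity demanded is 622 − 7·46.75 = 294.75.
Sellers supply 294.75 only when they receive Ps with -74 + 5·Ps = 294.75, i.e. Ps = 73.75.
s = Ps − Pb = 73.75 − 46.75 = 27.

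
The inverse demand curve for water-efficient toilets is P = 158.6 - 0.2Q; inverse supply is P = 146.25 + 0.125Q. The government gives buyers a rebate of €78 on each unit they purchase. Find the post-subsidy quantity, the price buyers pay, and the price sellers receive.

Pre-subsidy: 158.6 - 0.2Q = 146.25 + 0.125Q gives Q* = 38 and P* = 151.
With the rebate, buyers effectively pay Pb = Ps − 78, where Ps is the price sellers receive.
On the curves, Pb = 158.6 - 0.2Q and Ps = 146.25 + 0.125Q; the wedge Ps − Pb = 78 gives 146.25 + 0.125Q − (158.6 - 0.2Q) = 78, so Q' = 278.
Then Pb = 158.6 − 0.2·278 = 103 and Ps = 146.25 + 0.125·278 = 181.

Q' = 278; buyers pay €103; sellers receive €181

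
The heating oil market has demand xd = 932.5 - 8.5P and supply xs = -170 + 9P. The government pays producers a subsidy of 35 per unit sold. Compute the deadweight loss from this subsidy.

Deadweight loss = 2677.5

Pre-subsidy: 932.5 - 8.5P = -170 + 9P gives P* = 63, x* = 397.
With the subsidy, sellers receive Ps = Pb + 35 for each unit, where Pb is the price buyers pay.
Supply in terms of Pb becomes xs = -170 + 9(Pb + 35) = 145 + 9Pb. Setting this equal to demand: 932.5 - 8.5Pb = 145 + 9Pb, so Pb = 45.
Sellers receive Ps = 45 + 35 = 80; x' = 932.5 − 8.5·45 = 550.
The subsidy expands output by 550 − 397 = 153 past the efficient level; on those units the gap between marginal cost and willingness to pay runs from 0 up to 35.
DWL = ½ × 35 × 153 = 2677.5.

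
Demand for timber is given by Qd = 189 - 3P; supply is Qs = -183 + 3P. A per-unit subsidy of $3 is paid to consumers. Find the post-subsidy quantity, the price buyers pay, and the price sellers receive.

Pre-subsidy: 189 - 3P = -183 + 3P gives P* = 62, Q* = 3.
With the rebate, buyers effectively pay Pb = Ps − 3, where Ps is the price sellers receive.
Demand in terms of Ps becomes Qd = 189 − 3(Ps − 3) = 198 - 3Ps. Setting this equal to supply: 198 - 3Ps = -183 + 3Ps, so Ps = 63.5.
Buyers pay Pb = 63.5 − 3 = 60.5; Q' = -183 + 3·63.5 = 7.5.

Q' = 7.5; buyers pay $60.5; sellers receive $63.5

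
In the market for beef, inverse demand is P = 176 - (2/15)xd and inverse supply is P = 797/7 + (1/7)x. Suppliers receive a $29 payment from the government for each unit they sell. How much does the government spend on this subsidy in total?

Pre-subsidy: 176 - (2/15)x = 797/7 + (1/7)x gives x* = 225 and P* = 146.
With the subsidy, sellers receive Ps = Pb + 29 for each unit, where Pb is the price buyers pay.
On the curves, Pb = 176 - (2/15)x and Ps = 797/7 + (1/7)x; the wedge Ps − Pb = 29 gives 797/7 + (1/7)x − (176 - (2/15)x) = 29, so x' = 330.
Then Pb = 176 − (2/15)·330 = 132 and Ps = 797/7 + (1/7)·330 = 161.
Government outlay = subsidy × quantity = 29 × 330 = 9570.

Government cost = $9570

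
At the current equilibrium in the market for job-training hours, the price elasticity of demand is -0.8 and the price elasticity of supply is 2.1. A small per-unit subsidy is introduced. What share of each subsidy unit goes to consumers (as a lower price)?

Consumer share = 21/29

For a small subsidy around the equilibrium, the benefit split depends on the relative slopes, which at a point are proportional to the elasticities.
Buyer share = εs/(εs + |εd|) = 2.1/(2.1 + 0.8) = 21/29; seller share = |εd|/(εs + |εd|) = 8/29.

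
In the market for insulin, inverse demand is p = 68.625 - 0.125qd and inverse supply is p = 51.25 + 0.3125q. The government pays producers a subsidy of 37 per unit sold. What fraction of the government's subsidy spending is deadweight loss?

Pre-subsidy: 68.625 - 0.125q = 51.25 + 0.3125q gives q* = 278/7 and p* = 3565/56.
With the subsidy, sellers receive ps = pb + 37 for each unit, where pb is the price buyers pay.
On the curves, pb = 68.625 - 0.125q and ps = 51.25 + 0.3125q; the wedge ps − pb = 37 gives 51.25 + 0.3125q − (68.625 - 0.125q) = 37, so q' = 870/7.
Then pb = 68.625 − 0.125·(870/7) = 2973/56 and ps = 51.25 + 0.3125·(870/7) = 5045/56.
ΔCS = ½(278/7 + 870/7)(3565/56 − 2973/56) = 6068/7; ΔPS = ½(278/7 + 870/7)(5045/56 − 3565/56) = 15170/7.
Government spending = 37 × 870/7 = 32190/7.
DWL = ½ × 37 × (870/7 − 278/7) = 10952/7; fraction = (10952/7) / (32190/7) = 148/435.

DWL / government spending = 148/435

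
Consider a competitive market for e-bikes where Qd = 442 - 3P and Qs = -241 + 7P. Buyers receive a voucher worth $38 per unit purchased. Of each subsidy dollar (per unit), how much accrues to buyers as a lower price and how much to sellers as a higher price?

Pre-subsidy: 442 - 3P = -241 + 7P gives P* = 68.3, Q* = 237.1.
With the rebate, buyers effectively pay Pb = Ps − 38, where Ps is the price sellers receive.
Demand in terms of Ps becomes Qd = 442 − 3(Ps − 38) = 556 - 3Ps. Setting this equal to supply: 556 - 3Ps = -241 + 7Ps, so Ps = 79.7.
Buyers pay Pb = 79.7 − 38 = 41.7; Q' = -241 + 7·79.7 = 316.9.
Buyers' price falls by P* − Pb = 68.3 − 41.7 = 26.6; sellers' price rises by Ps − P* = 79.7 − 68.3 = 11.4.

Buyers gain $26.6 per unit; sellers gain $11.4 per unit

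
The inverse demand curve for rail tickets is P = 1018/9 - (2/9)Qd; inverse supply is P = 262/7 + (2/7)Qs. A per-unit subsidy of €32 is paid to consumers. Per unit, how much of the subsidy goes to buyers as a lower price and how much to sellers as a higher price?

Pre-subsidy: 1018/9 - (2/9)Q = 262/7 + (2/7)Q gives Q* = 149 and P* = 80.
With the rebate, buyers effectively pay Pb = Ps − 32, where Ps is the price sellers receive.
On the curves, Pb = 1018/9 - (2/9)Q and Ps = 262/7 + (2/7)Q; the wedge Ps − Pb = 32 gives 262/7 + (2/7)Q − (1018/9 - (2/9)Q) = 32, so Q' = 212.
Then Pb = 1018/9 − (2/9)·212 = 66 and Ps = 262/7 + (2/7)·212 = 98.
Buyers' price falls by P* − Pb = 80 − 66 = 14; sellers' price rises by Ps − P* = 98 − 80 = 18.

Buyers gain €14 per unit; sellers gain €18 per unit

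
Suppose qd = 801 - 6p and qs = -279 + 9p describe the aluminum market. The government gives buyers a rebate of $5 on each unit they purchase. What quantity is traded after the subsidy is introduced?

q' = 387

Pre-subsidy: 801 - 6p = -279 + 9p gives p* = 72, q* = 369.
With the rebate, buyers effectively pay pb = ps − 5, where ps is the price sellers receive.
Demand in terms of ps becomes qd = 801 − 6(ps − 5) = 831 - 6ps. Setting this equal to supply: 831 - 6ps = -279 + 9ps, so ps = 74.
Buyers pay pb = 74 − 5 = 69; q' = -279 + 9·74 = 387.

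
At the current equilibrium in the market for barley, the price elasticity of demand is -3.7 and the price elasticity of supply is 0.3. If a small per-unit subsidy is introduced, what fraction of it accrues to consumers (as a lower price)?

For a small subsidy around the equilibrium, the benefit split depends on the relative slopes, which at a point are proportional to the elasticities.
Buyer share = εs/(εs + |εd|) = 0.3/(0.3 + 3.7) = 0.075; seller share = |εd|/(εs + |εd|) = 0.925.

Consumer share = 0.075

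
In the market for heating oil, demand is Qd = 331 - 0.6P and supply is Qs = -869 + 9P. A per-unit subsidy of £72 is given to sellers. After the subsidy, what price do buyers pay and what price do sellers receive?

Buyers pay £57.5; sellers receive £129.5

Pre-subsidy: 331 - 0.6P = -869 + 9P gives P* = 125, Q* = 256.
With the subsidy, sellers receive Ps = Pb + 72 for each unit, where Pb is the price buyers pay.
Supply in terms of Pb becomes Qs = -869 + 9(Pb + 72) = -221 + 9Pb. Setting this equal to demand: 331 - 0.6Pb = -221 + 9Pb, so Pb = 57.5.
Sellers receive Ps = 57.5 + 72 = 129.5; Q' = 331 − 0.6·57.5 = 296.5.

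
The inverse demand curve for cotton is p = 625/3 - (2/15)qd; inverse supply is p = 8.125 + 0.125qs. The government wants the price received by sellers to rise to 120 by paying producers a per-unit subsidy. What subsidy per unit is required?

At a seller price of 120, quantity supplied is -65 + 8·120 = 895.
Buyers absorb 895 only when they pay pb = 625/3 − (2/15)·895 = 89.
s = ps − pb = 120 − 89 = 31.

Required subsidy s = 31 per unit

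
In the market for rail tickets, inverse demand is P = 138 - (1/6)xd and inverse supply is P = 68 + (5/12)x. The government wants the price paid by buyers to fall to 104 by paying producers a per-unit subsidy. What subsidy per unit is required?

Required subsidy s = 49 per unit

At a buyer price of 104, quantity demanded is 828 − 6·104 = 204.
Sellers supply 204 only when they receive Ps = 68 + (5/12)·204 = 153.
s = Ps − Pb = 153 − 104 = 49.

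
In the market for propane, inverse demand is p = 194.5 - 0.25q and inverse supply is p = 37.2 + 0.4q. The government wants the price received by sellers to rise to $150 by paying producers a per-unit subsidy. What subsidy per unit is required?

At a seller price of 150, quantity supplied is -93 + 2.5·150 = 282.
Buyers absorb 282 only when they pay pb = 194.5 − 0.25·282 = 124.
s = ps − pb = 150 − 124 = 26.

Required subsidy s = $26 per unit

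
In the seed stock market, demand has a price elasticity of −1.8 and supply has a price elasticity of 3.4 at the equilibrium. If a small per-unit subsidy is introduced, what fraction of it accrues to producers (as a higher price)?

Producer share = 9/26

For a small subsidy around the equilibrium, the benefit split depends on the relative slopes, which at a point are proportional to the elasticities.
Buyer share = εs/(εs + |εd|) = 3.4/(3.4 + 1.8) = 17/26; seller share = |εd|/(εs + |εd|) = 9/26.
So producers capture 9/26 of the subsidy.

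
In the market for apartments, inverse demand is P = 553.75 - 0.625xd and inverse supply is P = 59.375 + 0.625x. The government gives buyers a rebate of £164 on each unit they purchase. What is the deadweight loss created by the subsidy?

Pre-subsidy: 553.75 - 0.625x = 59.375 + 0.625x gives x* = 395.5 and P* = 306.5625.
With the rebate, buyers effectively pay Pb = Ps − 164, where Ps is the price sellers receive.
On the curves, Pb = 553.75 - 0.625x and Ps = 59.375 + 0.625x; the wedge Ps − Pb = 164 gives 59.375 + 0.625x − (553.75 - 0.625x) = 164, so x' = 526.7.
Then Pb = 553.75 − 0.625·526.7 = 224.5625 and Ps = 59.375 + 0.625·526.7 = 388.5625.
The subsidy expands output by 526.7 − 395.5 = 131.2 past the efficient level; on those units the gap between marginal cost and willingness to pay runs from 0 up to 164.
DWL = ½ × 164 × 131.2 = 10758.4.

Deadweight loss = £10758.4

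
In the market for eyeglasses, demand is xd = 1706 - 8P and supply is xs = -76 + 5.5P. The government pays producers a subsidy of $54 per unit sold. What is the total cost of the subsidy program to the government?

Government cost = $44604

Pre-subsidy: 1706 - 8P = -76 + 5.5P gives P* = 132, x* = 650.
With the subsidy, sellers receive Ps = Pb + 54 for each unit, where Pb is the price buyers pay.
Supply in terms of Pb becomes xs = -76 + 5.5(Pb + 54) = 221 + 5.5Pb. Setting this equal to demand: 1706 - 8Pb = 221 + 5.5Pb, so Pb = 110.
Sellers receive Ps = 110 + 54 = 164; x' = 1706 − 8·110 = 826.
Government outlay = subsidy × quantity = 54 × 826 = 44604.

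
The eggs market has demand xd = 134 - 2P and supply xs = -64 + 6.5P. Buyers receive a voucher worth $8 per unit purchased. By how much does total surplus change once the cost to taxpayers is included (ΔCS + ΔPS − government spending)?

Net change in total surplus = -832/17

Pre-subsidy: 134 - 2P = -64 + 6.5P gives P* = 396/17, x* = 1486/17.
With the rebate, buyers effectively pay Pb = Ps − 8, where Ps is the price sellers receive.
Demand in terms of Ps becomes xd = 134 − 2(Ps − 8) = 150 - 2Ps. Setting this equal to supply: 150 - 2Ps = -64 + 6.5Ps, so Ps = 428/17.
Buyers pay Pb = 428/17 − 8 = 292/17; x' = -64 + 6.5·(428/17) = 1694/17.
ΔCS = ½(1486/17 + 1694/17)(396/17 − 292/17) = 165360/289; ΔPS = ½(1486/17 + 1694/17)(428/17 − 396/17) = 50880/289.
Government spending = 8 × 1694/17 = 13552/17.
Net change = 165360/289 + 50880/289 − 13552/17 = -832/17. The loss equals the DWL triangle ½·8·208/17.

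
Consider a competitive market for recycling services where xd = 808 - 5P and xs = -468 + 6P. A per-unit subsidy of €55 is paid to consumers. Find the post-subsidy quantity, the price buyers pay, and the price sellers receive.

x' = 378; buyers pay €86; sellers receive €141

Pre-subsidy: 808 - 5P = -468 + 6P gives P* = 116, x* = 228.
With the rebate, buyers effectively pay Pb = Ps − 55, where Ps is the price sellers receive.
Demand in terms of Ps becomes xd = 808 − 5(Ps − 55) = 1083 - 5Ps. Setting this equal to supply: 1083 - 5Ps = -468 + 6Ps, so Ps = 141.
Buyers pay Pb = 141 − 55 = 86; x' = -468 + 6·141 = 378.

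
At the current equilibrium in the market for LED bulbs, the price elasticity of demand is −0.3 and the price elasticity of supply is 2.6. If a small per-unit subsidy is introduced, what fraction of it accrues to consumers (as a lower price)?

Consumer share = 26/29

For a small subsidy around the equilibrium, the benefit split depends on the relative slopes, which at a point are proportional to the elasticities.
Buyer share = εs/(εs + |εd|) = 2.6/(2.6 + 0.3) = 26/29; seller share = |εd|/(εs + |εd|) = 3/29.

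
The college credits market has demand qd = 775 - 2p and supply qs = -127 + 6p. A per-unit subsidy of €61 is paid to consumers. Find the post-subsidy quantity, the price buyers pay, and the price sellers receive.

q' = 641; buyers pay €67; sellers receive €128

Pre-subsidy: 775 - 2p = -127 + 6p gives p* = 112.75, q* = 549.5.
With the rebate, buyers effectively pay pb = ps − 61, where ps is the price sellers receive.
Demand in terms of ps becomes qd = 775 − 2(ps − 61) = 897 - 2ps. Setting this equal to supply: 897 - 2ps = -127 + 6ps, so ps = 128.
Buyers pay pb = 128 − 61 = 67; q' = -127 + 6·128 = 641.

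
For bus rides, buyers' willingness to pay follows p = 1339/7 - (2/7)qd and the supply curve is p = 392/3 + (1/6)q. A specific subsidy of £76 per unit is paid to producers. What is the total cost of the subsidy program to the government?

Government cost = £22952

Pre-subsidy: 1339/7 - (2/7)q = 392/3 + (1/6)q gives q* = 134 and p* = 153.
With the subsidy, sellers receive ps = pb + 76 for each unit, where pb is the price buyers pay.
On the curves, pb = 1339/7 - (2/7)q and ps = 392/3 + (1/6)q; the wedge ps − pb = 76 gives 392/3 + (1/6)q − (1339/7 - (2/7)q) = 76, so q' = 302.
Then pb = 1339/7 − (2/7)·302 = 105 and ps = 392/3 + (1/6)·302 = 181.
Government outlay = subsidy × quantity = 76 × 302 = 22952.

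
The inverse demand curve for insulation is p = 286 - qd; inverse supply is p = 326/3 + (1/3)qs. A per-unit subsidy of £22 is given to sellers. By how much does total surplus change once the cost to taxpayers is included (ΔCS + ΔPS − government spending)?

Net change in total surplus = -£181.5

Pre-subsidy: 286 - q = 326/3 + (1/3)q gives q* = 133 and p* = 153.
With the subsidy, sellers receive ps = pb + 22 for each unit, where pb is the price buyers pay.
On the curves, pb = 286 - q and ps = 326/3 + (1/3)q; the wedge ps − pb = 22 gives 326/3 + (1/3)q − (286 - q) = 22, so q' = 149.5.
Then pb = 286 − 1·149.5 = 136.5 and ps = 326/3 + (1/3)·149.5 = 158.5.
ΔCS = ½(133 + 149.5)(153 − 136.5) = 2330.625; ΔPS = ½(133 + 149.5)(158.5 − 153) = 776.875.
Government spending = 22 × 149.5 = 3289.
Net change = 2330.625 + 776.875 − 3289 = -181.5. The loss equals the DWL triangle ½·22·16.5.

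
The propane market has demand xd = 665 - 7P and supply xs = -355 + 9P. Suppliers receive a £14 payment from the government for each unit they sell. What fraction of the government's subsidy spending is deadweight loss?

DWL / government spending = 63/626

Pre-subsidy: 665 - 7P = -355 + 9P gives P* = 63.75, x* = 218.75.
With the subsidy, sellers receive Ps = Pb + 14 for each unit, where Pb is the price buyers pay.
Supply in terms of Pb becomes xs = -355 + 9(Pb + 14) = -229 + 9Pb. Setting this equal to demand: 665 - 7Pb = -229 + 9Pb, so Pb = 55.875.
Sellers receive Ps = 55.875 + 14 = 69.875; x' = 665 − 7·55.875 = 273.875.
ΔCS = ½(218.75 + 273.875)(63.75 − 55.875) = 1939.7109375; ΔPS = ½(218.75 + 273.875)(69.875 − 63.75) = 1508.6640625.
Government spending = 14 × 273.875 = 3834.25.
DWL = ½ × 14 × (273.875 − 218.75) = 385.875; fraction = 385.875 / 3834.25 = 63/626.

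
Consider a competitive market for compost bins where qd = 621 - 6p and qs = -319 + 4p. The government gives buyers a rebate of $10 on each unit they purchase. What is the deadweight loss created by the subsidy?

Deadweight loss = $120

Pre-subsidy: 621 - 6p = -319 + 4p gives p* = 94, q* = 57.
With the rebate, buyers effectively pay pb = ps − 10, where ps is the price sellers receive.
Demand in terms of ps becomes qd = 621 − 6(ps − 10) = 681 - 6ps. Setting this equal to supply: 681 - 6ps = -319 + 4ps, so ps = 100.
Buyers pay pb = 100 − 10 = 90; q' = -319 + 4·100 = 81.
The subsidy expands output by 81 − 57 = 24 past the efficient level; on those units the gap between marginal cost and willingness to pay runs from 0 up to 10.
DWL = ½ × 10 × 24 = 120.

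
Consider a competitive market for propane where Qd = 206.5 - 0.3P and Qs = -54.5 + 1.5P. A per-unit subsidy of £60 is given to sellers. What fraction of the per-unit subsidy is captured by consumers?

Consumer share = 5/6

Pre-subsidy: 206.5 - 0.3P = -54.5 + 1.5P gives P* = 145, Q* = 163.
With the subsidy, sellers receive Ps = Pb + 60 for each unit, where Pb is the price buyers pay.
Supply in terms of Pb becomes Qs = -54.5 + 1.5(Pb + 60) = 35.5 + 1.5Pb. Setting this equal to demand: 206.5 - 0.3Pb = 35.5 + 1.5Pb, so Pb = 95.
Sellers receive Ps = 95 + 60 = 155; Q' = 206.5 − 0.3·95 = 178.
Buyers' price falls by P* − Pb = 145 − 95 = 50; sellers' price rises by Ps − P* = 155 − 145 = 10.
So consumers capture 50/60 = 5/6 of each unit of subsidy.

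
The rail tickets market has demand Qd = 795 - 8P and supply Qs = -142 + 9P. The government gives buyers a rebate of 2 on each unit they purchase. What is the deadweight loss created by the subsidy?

Deadweight loss = 144/17

Pre-subsidy: 795 - 8P = -142 + 9P gives P* = 937/17, Q* = 6019/17.
With the rebate, buyers effectively pay Pb = Ps − 2, where Ps is the price sellers receive.
Demand in terms of Ps becomes Qd = 795 − 8(Ps − 2) = 811 - 8Ps. Setting this equal to supply: 811 - 8Ps = -142 + 9Ps, so Ps = 953/17.
Buyers pay Pb = 953/17 − 2 = 919/17; Q' = -142 + 9·(953/17) = 6163/17.
The subsidy expands output by 6163/17 − 6019/17 = 144/17 past the efficient level; on those units the gap between marginal cost and willingness to pay runs from 0 up to 2.
DWL = ½ × 2 × 144/17 = 144/17.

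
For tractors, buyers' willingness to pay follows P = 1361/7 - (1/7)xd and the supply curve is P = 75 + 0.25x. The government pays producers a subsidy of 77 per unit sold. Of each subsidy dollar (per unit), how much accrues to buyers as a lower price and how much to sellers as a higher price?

Buyers gain 28 per unit; sellers gain 49 per unit

Pre-subsidy: 1361/7 - (1/7)x = 75 + 0.25x gives x* = 304 and P* = 151.
With the subsidy, sellers receive Ps = Pb + 77 for each unit, where Pb is the price buyers pay.
On the curves, Pb = 1361/7 - (1/7)x and Ps = 75 + 0.25x; the wedge Ps − Pb = 77 gives 75 + 0.25x − (1361/7 - (1/7)x) = 77, so x' = 500.
Then Pb = 1361/7 − (1/7)·500 = 123 and Ps = 75 + 0.25·500 = 200.
Buyers' price falls by P* − Pb = 151 − 123 = 28; sellers' price rises by Ps − P* = 200 − 151 = 49.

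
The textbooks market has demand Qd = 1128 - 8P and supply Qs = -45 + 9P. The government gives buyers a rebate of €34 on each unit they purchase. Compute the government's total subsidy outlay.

Government cost = €24480

Pre-subsidy: 1128 - 8P = -45 + 9P gives P* = 69, Q* = 576.
With the rebate, buyers effectively pay Pb = Ps − 34, where Ps is the price sellers receive.
Demand in terms of Ps becomes Qd = 1128 − 8(Ps − 34) = 1400 - 8Ps. Setting this equal to supply: 1400 - 8Ps = -45 + 9Ps, so Ps = 85.
Buyers pay Pb = 85 − 34 = 51; Q' = -45 + 9·85 = 720.
Government outlay = subsidy × quantity = 34 × 720 = 24480.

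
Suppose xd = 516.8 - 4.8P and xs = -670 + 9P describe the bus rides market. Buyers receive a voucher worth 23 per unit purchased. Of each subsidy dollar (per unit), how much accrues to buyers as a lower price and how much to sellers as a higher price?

Pre-subsidy: 516.8 - 4.8P = -670 + 9P gives P* = 86, x* = 104.
With the rebate, buyers effectively pay Pb = Ps − 23, where Ps is the price sellers receive.
Demand in terms of Ps becomes xd = 516.8 − 4.8(Ps − 23) = 627.2 - 4.8Ps. Setting this equal to supply: 627.2 - 4.8Ps = -670 + 9Ps, so Ps = 94.
Buyers pay Pb = 94 − 23 = 71; x' = -670 + 9·94 = 176.
Buyers' price falls by P* − Pb = 86 − 71 = 15; sellers' price rises by Ps − P* = 94 − 86 = 8.

Buyers gain 15 per unit; sellers gain 8 per unit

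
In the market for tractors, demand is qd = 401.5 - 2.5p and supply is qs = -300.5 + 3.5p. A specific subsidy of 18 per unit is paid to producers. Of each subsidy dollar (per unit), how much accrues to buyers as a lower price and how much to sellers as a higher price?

Pre-subsidy: 401.5 - 2.5p = -300.5 + 3.5p gives p* = 117, q* = 109.
With the subsidy, sellers receive ps = pb + 18 for each unit, where pb is the price buyers pay.
Supply in terms of pb becomes qs = -300.5 + 3.5(pb + 18) = -237.5 + 3.5pb. Setting this equal to demand: 401.5 - 2.5pb = -237.5 + 3.5pb, so pb = 106.5.
Sellers receive ps = 106.5 + 18 = 124.5; q' = 401.5 − 2.5·106.5 = 135.25.
Buyers' price falls by p* − pb = 117 − 106.5 = 10.5; sellers' price rises by ps − p* = 124.5 − 117 = 7.5.

Buyers gain 10.5 per unit; sellers gain 7.5 per unit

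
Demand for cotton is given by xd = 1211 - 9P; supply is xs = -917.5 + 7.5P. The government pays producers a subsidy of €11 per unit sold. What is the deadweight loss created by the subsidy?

Pre-subsidy: 1211 - 9P = -917.5 + 7.5P gives P* = 129, x* = 50.
With the subsidy, sellers receive Ps = Pb + 11 for each unit, where Pb is the price buyers pay.
Supply in terms of Pb becomes xs = -917.5 + 7.5(Pb + 11) = -835 + 7.5Pb. Setting this equal to demand: 1211 - 9Pb = -835 + 7.5Pb, so Pb = 124.
Sellers receive Ps = 124 + 11 = 135; x' = 1211 − 9·124 = 95.
The subsidy expands output by 95 − 50 = 45 past the efficient level; on those units the gap between marginal cost and willingness to pay runs from 0 up to 11.
DWL = ½ × 11 × 45 = 247.5.

Deadweight loss = €247.5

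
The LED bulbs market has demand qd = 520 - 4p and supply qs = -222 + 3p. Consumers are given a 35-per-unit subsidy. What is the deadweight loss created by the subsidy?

Pre-subsidy: 520 - 4p = -222 + 3p gives p* = 106, q* = 96.
With the rebate, buyers effectively pay pb = ps − 35, where ps is the price sellers receive.
Demand in terms of ps becomes qd = 520 − 4(ps − 35) = 660 - 4ps. Setting this equal to supply: 660 - 4ps = -222 + 3ps, so ps = 126.
Buyers pay pb = 126 − 35 = 91; q' = -222 + 3·126 = 156.
The subsidy expands output by 156 − 96 = 60 past the efficient level; on those units the gap between marginal cost and willingness to pay runs from 0 up to 35.
DWL = ½ × 35 × 60 = 1050.

Deadweight loss = 1050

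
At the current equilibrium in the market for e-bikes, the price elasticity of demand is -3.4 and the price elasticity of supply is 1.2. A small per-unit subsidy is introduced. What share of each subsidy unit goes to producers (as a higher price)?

Producer share = 17/23

For a small subsidy around the equilibrium, the benefit split depends on the relative slopes, which at a point are proportional to the elasticities.
Buyer share = εs/(εs + |εd|) = 1.2/(1.2 + 3.4) = 6/23; seller share = |εd|/(εs + |εd|) = 17/23.
So producers capture 17/23 of the subsidy.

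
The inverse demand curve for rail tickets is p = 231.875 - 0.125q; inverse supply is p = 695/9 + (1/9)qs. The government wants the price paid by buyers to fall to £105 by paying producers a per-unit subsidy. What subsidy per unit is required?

Required subsidy s = £85 per unit

At a buyer price of 105, quantity demanded is 1855 − 8·105 = 1015.
Sellers supply 1015 only when they receive ps = 695/9 + (1/9)·1015 = 190.
s = ps − pb = 190 − 105 = 85.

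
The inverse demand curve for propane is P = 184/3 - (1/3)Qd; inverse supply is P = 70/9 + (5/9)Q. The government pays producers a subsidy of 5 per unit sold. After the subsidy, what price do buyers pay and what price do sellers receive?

Pre-subsidy: 184/3 - (1/3)Q = 70/9 + (5/9)Q gives Q* = 60.25 and P* = 41.25.
With the subsidy, sellers receive Ps = Pb + 5 for each unit, where Pb is the price buyers pay.
On the curves, Pb = 184/3 - (1/3)Q and Ps = 70/9 + (5/9)Q; the wedge Ps − Pb = 5 gives 70/9 + (5/9)Q − (184/3 - (1/3)Q) = 5, so Q' = 65.875.
Then Pb = 184/3 − (1/3)·65.875 = 39.375 and Ps = 70/9 + (5/9)·65.875 = 44.375.

Buyers pay 39.375; sellers receive 44.375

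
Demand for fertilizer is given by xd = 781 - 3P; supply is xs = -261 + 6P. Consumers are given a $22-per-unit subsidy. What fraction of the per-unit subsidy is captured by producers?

Producer share = 1/3

Pre-subsidy: 781 - 3P = -261 + 6P gives P* = 1042/9, x* = 1301/3.
With the rebate, buyers effectively pay Pb = Ps − 22, where Ps is the price sellers receive.
Demand in terms of Ps becomes xd = 781 − 3(Ps − 22) = 847 - 3Ps. Setting this equal to supply: 847 - 3Ps = -261 + 6Ps, so Ps = 1108/9.
Buyers pay Pb = 1108/9 − 22 = 910/9; x' = -261 + 6·(1108/9) = 1433/3.
Buyers' price falls by P* − Pb = 1042/9 − 910/9 = 44/3; sellers' price rises by Ps − P* = 1108/9 − 1042/9 = 22/3.
So producers capture (22/3)/22 = 1/3 of each unit of subsidy.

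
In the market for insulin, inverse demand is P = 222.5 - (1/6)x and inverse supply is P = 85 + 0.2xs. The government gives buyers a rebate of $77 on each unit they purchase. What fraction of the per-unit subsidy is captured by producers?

Producer share = 6/11

Pre-subsidy: 222.5 - (1/6)x = 85 + 0.2x gives x* = 375 and P* = 160.
With the rebate, buyers effectively pay Pb = Ps − 77, where Ps is the price sellers receive.
On the curves, Pb = 222.5 - (1/6)x and Ps = 85 + 0.2x; the wedge Ps − Pb = 77 gives 85 + 0.2x − (222.5 - (1/6)x) = 77, so x' = 585.
Then Pb = 222.5 − (1/6)·585 = 125 and Ps = 85 + 0.2·585 = 202.
Buyers' price falls by P* − Pb = 160 − 125 = 35; sellers' price rises by Ps − P* = 202 − 160 = 42.
So producers capture 42/77 = 6/11 of each unit of subsidy.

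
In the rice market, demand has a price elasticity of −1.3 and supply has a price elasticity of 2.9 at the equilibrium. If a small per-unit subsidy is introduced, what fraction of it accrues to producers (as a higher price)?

For a small subsidy around the equilibrium, the benefit split depends on the relative slopes, which at a point are proportional to the elasticities.
Buyer share = εs/(εs + |εd|) = 2.9/(2.9 + 1.3) = 29/42; seller share = |εd|/(εs + |εd|) = 13/42.
So producers capture 13/42 of the subsidy.

Producer share = 13/42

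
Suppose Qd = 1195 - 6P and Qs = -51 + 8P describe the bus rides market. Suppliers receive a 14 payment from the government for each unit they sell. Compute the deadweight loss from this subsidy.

Pre-subsidy: 1195 - 6P = -51 + 8P gives P* = 89, Q* = 661.
With the subsidy, sellers receive Ps = Pb + 14 for each unit, where Pb is the price buyers pay.
Supply in terms of Pb becomes Qs = -51 + 8(Pb + 14) = 61 + 8Pb. Setting this equal to demand: 1195 - 6Pb = 61 + 8Pb, so Pb = 81.
Sellers receive Ps = 81 + 14 = 95; Q' = 1195 − 6·81 = 709.
The subsidy expands output by 709 − 661 = 48 past the efficient level; on those units the gap between marginal cost and willingness to pay runs from 0 up to 14.
DWL = ½ × 14 × 48 = 336.

Deadweight loss = 336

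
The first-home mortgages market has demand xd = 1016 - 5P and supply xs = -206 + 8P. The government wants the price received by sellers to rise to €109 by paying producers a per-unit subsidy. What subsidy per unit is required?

Required subsidy s = €39 per unit

At a seller price of 109, quantity supplied is -206 + 8·109 = 666.
Buyers absorb 666 only when they pay Pb with 1016 − 5·Pb = 666, i.e. Pb = 70.
s = Ps − Pb = 109 − 70 = 39.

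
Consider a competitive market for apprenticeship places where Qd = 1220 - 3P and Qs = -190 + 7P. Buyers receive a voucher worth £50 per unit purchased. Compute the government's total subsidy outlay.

Pre-subsidy: 1220 - 3P = -190 + 7P gives P* = 141, Q* = 797.
With the rebate, buyers effectively pay Pb = Ps − 50, where Ps is the price sellers receive.
Demand in terms of Ps becomes Qd = 1220 − 3(Ps − 50) = 1370 - 3Ps. Setting this equal to supply: 1370 - 3Ps = -190 + 7Ps, so Ps = 156.
Buyers pay Pb = 156 − 50 = 106; Q' = -190 + 7·156 = 902.
Government outlay = subsidy × quantity = 50 × 902 = 45100.

Government cost = £45100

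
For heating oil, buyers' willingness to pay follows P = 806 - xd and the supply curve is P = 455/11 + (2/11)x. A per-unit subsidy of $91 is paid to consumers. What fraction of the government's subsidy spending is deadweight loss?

Pre-subsidy: 806 - x = 455/11 + (2/11)x gives x* = 647 and P* = 159.
With the rebate, buyers effectively pay Pb = Ps − 91, where Ps is the price sellers receive.
On the curves, Pb = 806 - x and Ps = 455/11 + (2/11)x; the wedge Ps − Pb = 91 gives 455/11 + (2/11)x − (806 - x) = 91, so x' = 724.
Then Pb = 806 − 1·724 = 82 and Ps = 455/11 + (2/11)·724 = 173.
ΔCS = ½(647 + 724)(159 − 82) = 52783.5; ΔPS = ½(647 + 724)(173 − 159) = 9597.
Government spending = 91 × 724 = 65884.
DWL = ½ × 91 × (724 − 647) = 3503.5; fraction = 3503.5 / 65884 = 77/1448.

DWL / government spending = 77/1448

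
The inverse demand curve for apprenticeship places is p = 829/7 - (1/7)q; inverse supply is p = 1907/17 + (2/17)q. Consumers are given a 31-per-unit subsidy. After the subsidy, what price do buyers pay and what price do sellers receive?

Buyers pay 98; sellers receive 129

Pre-subsidy: 829/7 - (1/7)q = 1907/17 + (2/17)q gives q* = 24 and p* = 115.
With the rebate, buyers effectively pay pb = ps − 31, where ps is the price sellers receive.
On the curves, pb = 829/7 - (1/7)q and ps = 1907/17 + (2/17)q; the wedge ps − pb = 31 gives 1907/17 + (2/17)q − (829/7 - (1/7)q) = 31, so q' = 143.
Then pb = 829/7 − (1/7)·143 = 98 and ps = 1907/17 + (2/17)·143 = 129.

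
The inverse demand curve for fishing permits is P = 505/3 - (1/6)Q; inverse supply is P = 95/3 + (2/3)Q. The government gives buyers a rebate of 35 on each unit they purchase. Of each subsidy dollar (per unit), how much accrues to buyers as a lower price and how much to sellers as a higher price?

Pre-subsidy: 505/3 - (1/6)Q = 95/3 + (2/3)Q gives Q* = 164 and P* = 141.
With the rebate, buyers effectively pay Pb = Ps − 35, where Ps is the price sellers receive.
On the curves, Pb = 505/3 - (1/6)Q and Ps = 95/3 + (2/3)Q; the wedge Ps − Pb = 35 gives 95/3 + (2/3)Q − (505/3 - (1/6)Q) = 35, so Q' = 206.
Then Pb = 505/3 − (1/6)·206 = 134 and Ps = 95/3 + (2/3)·206 = 169.
Buyers' price falls by P* − Pb = 141 − 134 = 7; sellers' price rises by Ps − P* = 169 − 141 = 28.

Buyers gain 7 per unit; sellers gain 28 per unit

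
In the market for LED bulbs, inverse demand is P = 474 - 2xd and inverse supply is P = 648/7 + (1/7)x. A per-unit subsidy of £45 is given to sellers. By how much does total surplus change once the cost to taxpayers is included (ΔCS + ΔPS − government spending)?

Net change in total surplus = -£472.5

Pre-subsidy: 474 - 2x = 648/7 + (1/7)x gives x* = 178 and P* = 118.
With the subsidy, sellers receive Ps = Pb + 45 for each unit, where Pb is the price buyers pay.
On the curves, Pb = 474 - 2x and Ps = 648/7 + (1/7)x; the wedge Ps − Pb = 45 gives 648/7 + (1/7)x − (474 - 2x) = 45, so x' = 199.
Then Pb = 474 − 2·199 = 76 and Ps = 648/7 + (1/7)·199 = 121.
ΔCS = ½(178 + 199)(118 − 76) = 7917; ΔPS = ½(178 + 199)(121 − 118) = 565.5.
Government spending = 45 × 199 = 8955.
Net change = 7917 + 565.5 − 8955 = -472.5. The loss equals the DWL triangle ½·45·21.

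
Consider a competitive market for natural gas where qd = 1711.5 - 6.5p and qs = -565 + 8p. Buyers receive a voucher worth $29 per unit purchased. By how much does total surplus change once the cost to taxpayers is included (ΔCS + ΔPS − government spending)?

Net change in total surplus = -$1508

Pre-subsidy: 1711.5 - 6.5p = -565 + 8p gives p* = 157, q* = 691.
With the rebate, buyers effectively pay pb = ps − 29, where ps is the price sellers receive.
Demand in terms of ps becomes qd = 1711.5 − 6.5(ps − 29) = 1900 - 6.5ps. Setting this equal to supply: 1900 - 6.5ps = -565 + 8ps, so ps = 170.
Buyers pay pb = 170 − 29 = 141; q' = -565 + 8·170 = 795.
ΔCS = ½(691 + 795)(157 − 141) = 11888; ΔPS = ½(691 + 795)(170 − 157) = 9659.
Government spending = 29 × 795 = 23055.
Net change = 11888 + 9659 − 23055 = -1508. The loss equals the DWL triangle ½·29·104.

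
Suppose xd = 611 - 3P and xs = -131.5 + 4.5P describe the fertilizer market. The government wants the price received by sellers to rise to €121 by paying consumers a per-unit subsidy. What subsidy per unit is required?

At a seller price of 121, quantity supplied is -131.5 + 4.5·121 = 413.
Buyers absorb 413 only when they pay Pb with 611 − 3·Pb = 413, i.e. Pb = 66.
s = Ps − Pb = 121 − 66 = 55.

Required subsidy s = €55 per unit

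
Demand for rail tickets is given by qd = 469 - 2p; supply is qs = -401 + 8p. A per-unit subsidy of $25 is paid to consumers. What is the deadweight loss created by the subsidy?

Deadweight loss = $500

Pre-subsidy: 469 - 2p = -401 + 8p gives p* = 87, q* = 295.
With the rebate, buyers effectively pay pb = ps − 25, where ps is the price sellers receive.
Demand in terms of ps becomes qd = 469 − 2(ps − 25) = 519 - 2ps. Setting this equal to supply: 519 - 2ps = -401 + 8ps, so ps = 92.
Buyers pay pb = 92 − 25 = 67; q' = -401 + 8·92 = 335.
The subsidy expands output by 335 − 295 = 40 past the efficient level; on those units the gap between marginal cost and willingness to pay runs from 0 up to 25.
DWL = ½ × 25 × 40 = 500.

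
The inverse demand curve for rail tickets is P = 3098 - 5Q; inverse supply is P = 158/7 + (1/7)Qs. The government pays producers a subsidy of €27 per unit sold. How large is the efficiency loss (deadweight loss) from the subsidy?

Pre-subsidy: 3098 - 5Q = 158/7 + (1/7)Q gives Q* = 598 and P* = 108.
With the subsidy, sellers receive Ps = Pb + 27 for each unit, where Pb is the price buyers pay.
On the curves, Pb = 3098 - 5Q and Ps = 158/7 + (1/7)Q; the wedge Ps − Pb = 27 gives 158/7 + (1/7)Q − (3098 - 5Q) = 27, so Q' = 603.25.
Then Pb = 3098 − 5·603.25 = 81.75 and Ps = 158/7 + (1/7)·603.25 = 108.75.
The subsidy expands output by 603.25 − 598 = 5.25 past the efficient level; on those units the gap between marginal cost and willingness to pay runs from 0 up to 27.
DWL = ½ × 27 × 5.25 = 70.875.

Deadweight loss = €70.875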